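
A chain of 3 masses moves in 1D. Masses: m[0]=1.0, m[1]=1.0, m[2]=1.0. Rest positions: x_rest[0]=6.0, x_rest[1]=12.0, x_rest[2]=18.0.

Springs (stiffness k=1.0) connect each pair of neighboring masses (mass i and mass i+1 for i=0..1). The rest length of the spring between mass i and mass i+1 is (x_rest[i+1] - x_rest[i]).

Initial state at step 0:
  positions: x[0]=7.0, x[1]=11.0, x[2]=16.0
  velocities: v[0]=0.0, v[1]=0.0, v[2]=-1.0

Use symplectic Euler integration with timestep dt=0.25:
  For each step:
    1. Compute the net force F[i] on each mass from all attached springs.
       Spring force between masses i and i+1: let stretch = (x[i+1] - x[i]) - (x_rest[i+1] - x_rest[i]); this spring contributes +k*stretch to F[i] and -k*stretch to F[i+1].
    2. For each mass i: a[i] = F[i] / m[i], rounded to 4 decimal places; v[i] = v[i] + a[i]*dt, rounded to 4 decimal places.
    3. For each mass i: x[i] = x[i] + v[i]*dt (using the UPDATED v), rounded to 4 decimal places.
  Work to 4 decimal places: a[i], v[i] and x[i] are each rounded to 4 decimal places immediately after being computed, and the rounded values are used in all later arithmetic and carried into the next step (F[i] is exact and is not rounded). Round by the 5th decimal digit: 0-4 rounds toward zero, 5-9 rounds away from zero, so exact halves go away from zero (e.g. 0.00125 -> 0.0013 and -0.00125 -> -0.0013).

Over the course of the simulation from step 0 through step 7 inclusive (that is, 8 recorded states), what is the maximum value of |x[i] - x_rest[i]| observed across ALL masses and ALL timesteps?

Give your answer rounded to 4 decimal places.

Answer: 2.3152

Derivation:
Step 0: x=[7.0000 11.0000 16.0000] v=[0.0000 0.0000 -1.0000]
Step 1: x=[6.8750 11.0625 15.8125] v=[-0.5000 0.2500 -0.7500]
Step 2: x=[6.6367 11.1602 15.7031] v=[-0.9531 0.3906 -0.4375]
Step 3: x=[6.3062 11.2591 15.6848] v=[-1.3222 0.3955 -0.0732]
Step 4: x=[5.9102 11.3250 15.7649] v=[-1.5840 0.2637 0.3204]
Step 5: x=[5.4776 11.3300 15.9425] v=[-1.7303 0.0200 0.7104]
Step 6: x=[5.0358 11.2575 16.2068] v=[-1.7672 -0.2900 1.0573]
Step 7: x=[4.6079 11.1055 16.5368] v=[-1.7118 -0.6081 1.3200]
Max displacement = 2.3152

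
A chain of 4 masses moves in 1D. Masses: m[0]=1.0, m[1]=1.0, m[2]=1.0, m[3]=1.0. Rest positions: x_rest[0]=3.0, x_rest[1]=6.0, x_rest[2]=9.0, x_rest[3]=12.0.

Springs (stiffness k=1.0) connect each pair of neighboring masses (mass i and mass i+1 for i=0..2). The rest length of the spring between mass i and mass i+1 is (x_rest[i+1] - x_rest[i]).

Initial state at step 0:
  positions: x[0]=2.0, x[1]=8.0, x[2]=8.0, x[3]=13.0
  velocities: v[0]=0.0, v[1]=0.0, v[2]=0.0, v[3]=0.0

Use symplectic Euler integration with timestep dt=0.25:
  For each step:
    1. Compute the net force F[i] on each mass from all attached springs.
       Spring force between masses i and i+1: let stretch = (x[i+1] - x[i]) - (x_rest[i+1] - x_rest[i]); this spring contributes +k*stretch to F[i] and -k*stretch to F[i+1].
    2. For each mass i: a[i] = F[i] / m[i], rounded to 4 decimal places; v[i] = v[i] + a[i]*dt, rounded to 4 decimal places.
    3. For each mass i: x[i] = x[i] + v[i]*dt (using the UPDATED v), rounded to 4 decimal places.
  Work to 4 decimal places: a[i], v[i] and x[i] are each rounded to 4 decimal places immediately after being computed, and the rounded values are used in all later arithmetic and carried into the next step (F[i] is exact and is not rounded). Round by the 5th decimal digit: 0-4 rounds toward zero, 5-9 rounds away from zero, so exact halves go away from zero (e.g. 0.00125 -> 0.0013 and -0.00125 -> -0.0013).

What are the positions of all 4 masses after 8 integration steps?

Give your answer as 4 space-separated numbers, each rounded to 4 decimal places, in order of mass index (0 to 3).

Step 0: x=[2.0000 8.0000 8.0000 13.0000] v=[0.0000 0.0000 0.0000 0.0000]
Step 1: x=[2.1875 7.6250 8.3125 12.8750] v=[0.7500 -1.5000 1.2500 -0.5000]
Step 2: x=[2.5274 6.9531 8.8672 12.6524] v=[1.3594 -2.6875 2.2188 -0.8906]
Step 3: x=[2.9564 6.1243 9.5389 12.3807] v=[1.7158 -3.3154 2.6866 -1.0869]
Step 4: x=[3.3959 5.3109 10.1748 12.1189] v=[1.7578 -3.2537 2.5434 -1.0474]
Step 5: x=[3.7676 4.6818 10.6282 11.9231] v=[1.4866 -2.5165 1.8135 -0.7834]
Step 6: x=[4.0089 4.3672 10.7909 11.8338] v=[0.9652 -1.2585 0.6506 -0.3571]
Step 7: x=[4.0851 4.4317 10.6173 11.8669] v=[0.3048 0.2579 -0.6946 0.1322]
Step 8: x=[3.9955 4.8611 10.1352 12.0094] v=[-0.3586 1.7177 -1.9286 0.5698]

Answer: 3.9955 4.8611 10.1352 12.0094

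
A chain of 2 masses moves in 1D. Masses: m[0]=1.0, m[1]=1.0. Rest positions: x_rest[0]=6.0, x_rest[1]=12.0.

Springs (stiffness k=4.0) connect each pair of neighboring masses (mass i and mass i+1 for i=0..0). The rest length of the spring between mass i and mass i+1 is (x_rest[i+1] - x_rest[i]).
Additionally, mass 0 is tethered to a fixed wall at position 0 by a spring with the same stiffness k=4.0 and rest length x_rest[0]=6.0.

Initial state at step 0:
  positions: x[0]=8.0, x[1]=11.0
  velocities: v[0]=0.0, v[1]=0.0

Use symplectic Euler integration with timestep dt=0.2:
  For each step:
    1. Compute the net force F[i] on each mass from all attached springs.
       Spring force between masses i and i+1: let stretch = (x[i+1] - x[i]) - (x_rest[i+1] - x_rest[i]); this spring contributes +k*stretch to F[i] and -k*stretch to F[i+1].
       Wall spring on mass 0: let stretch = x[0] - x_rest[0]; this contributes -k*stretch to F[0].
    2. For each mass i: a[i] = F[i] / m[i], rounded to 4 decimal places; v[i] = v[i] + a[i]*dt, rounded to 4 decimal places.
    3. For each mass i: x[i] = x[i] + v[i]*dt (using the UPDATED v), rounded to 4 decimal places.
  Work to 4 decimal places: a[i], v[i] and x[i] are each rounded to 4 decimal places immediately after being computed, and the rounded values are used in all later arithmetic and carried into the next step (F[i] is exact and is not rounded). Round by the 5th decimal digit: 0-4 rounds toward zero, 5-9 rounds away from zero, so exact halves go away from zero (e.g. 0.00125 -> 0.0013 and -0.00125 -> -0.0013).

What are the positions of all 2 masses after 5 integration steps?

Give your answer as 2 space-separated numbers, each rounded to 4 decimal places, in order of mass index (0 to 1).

Step 0: x=[8.0000 11.0000] v=[0.0000 0.0000]
Step 1: x=[7.2000 11.4800] v=[-4.0000 2.4000]
Step 2: x=[5.9328 12.2352] v=[-6.3360 3.7760]
Step 3: x=[4.7247 12.9420] v=[-6.0403 3.5341]
Step 4: x=[4.0755 13.2941] v=[-3.2462 1.7603]
Step 5: x=[4.2492 13.1312] v=[0.8683 -0.8146]

Answer: 4.2492 13.1312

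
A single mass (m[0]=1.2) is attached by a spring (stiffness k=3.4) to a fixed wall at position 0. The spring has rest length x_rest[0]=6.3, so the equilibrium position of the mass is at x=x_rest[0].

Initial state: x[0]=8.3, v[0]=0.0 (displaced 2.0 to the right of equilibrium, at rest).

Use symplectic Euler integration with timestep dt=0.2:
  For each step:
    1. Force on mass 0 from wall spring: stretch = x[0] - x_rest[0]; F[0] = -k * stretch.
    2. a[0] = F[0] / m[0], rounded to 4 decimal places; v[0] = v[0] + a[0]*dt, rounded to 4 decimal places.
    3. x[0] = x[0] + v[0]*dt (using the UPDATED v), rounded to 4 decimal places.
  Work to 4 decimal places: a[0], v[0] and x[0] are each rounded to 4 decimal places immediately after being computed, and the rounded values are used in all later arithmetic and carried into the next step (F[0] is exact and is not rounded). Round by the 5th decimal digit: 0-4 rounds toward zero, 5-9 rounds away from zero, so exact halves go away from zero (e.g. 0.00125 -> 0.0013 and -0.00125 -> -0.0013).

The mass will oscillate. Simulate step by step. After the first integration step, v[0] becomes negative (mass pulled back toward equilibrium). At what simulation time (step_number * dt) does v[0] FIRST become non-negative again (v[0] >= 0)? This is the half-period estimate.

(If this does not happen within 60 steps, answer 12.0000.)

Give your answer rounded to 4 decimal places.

Answer: 2.0000

Derivation:
Step 0: x=[8.3000] v=[0.0000]
Step 1: x=[8.0733] v=[-1.1333]
Step 2: x=[7.6457] v=[-2.1382]
Step 3: x=[7.0655] v=[-2.9008]
Step 4: x=[6.3986] v=[-3.3346]
Step 5: x=[5.7205] v=[-3.3905]
Step 6: x=[5.1081] v=[-3.0621]
Step 7: x=[4.6308] v=[-2.3867]
Step 8: x=[4.3426] v=[-1.4408]
Step 9: x=[4.2763] v=[-0.3316]
Step 10: x=[4.4393] v=[0.8152]
First v>=0 after going negative at step 10, time=2.0000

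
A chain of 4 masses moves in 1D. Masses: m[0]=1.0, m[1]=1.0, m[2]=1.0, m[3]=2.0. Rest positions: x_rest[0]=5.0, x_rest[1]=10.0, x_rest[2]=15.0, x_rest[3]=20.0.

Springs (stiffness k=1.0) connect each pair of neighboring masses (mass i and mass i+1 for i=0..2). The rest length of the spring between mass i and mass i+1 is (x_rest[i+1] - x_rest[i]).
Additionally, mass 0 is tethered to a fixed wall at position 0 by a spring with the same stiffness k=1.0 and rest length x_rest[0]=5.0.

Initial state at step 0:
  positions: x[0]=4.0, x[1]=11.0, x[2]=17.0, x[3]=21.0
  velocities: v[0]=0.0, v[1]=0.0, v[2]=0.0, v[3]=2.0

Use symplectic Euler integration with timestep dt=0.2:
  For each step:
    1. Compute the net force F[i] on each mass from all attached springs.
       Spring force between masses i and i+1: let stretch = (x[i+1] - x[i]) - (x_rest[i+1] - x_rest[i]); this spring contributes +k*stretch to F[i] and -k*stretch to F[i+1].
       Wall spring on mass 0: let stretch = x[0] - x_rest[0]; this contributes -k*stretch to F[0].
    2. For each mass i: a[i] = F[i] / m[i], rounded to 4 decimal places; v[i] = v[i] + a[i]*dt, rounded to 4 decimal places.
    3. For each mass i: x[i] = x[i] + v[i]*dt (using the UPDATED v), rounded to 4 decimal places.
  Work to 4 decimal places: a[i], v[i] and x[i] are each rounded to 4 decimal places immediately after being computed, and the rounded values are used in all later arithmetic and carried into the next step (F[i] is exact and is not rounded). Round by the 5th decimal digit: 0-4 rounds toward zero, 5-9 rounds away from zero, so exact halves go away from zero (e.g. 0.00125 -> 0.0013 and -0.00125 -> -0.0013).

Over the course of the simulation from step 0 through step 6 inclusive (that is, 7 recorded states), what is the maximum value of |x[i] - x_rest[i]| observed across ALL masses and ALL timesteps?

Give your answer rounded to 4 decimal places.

Answer: 3.4377

Derivation:
Step 0: x=[4.0000 11.0000 17.0000 21.0000] v=[0.0000 0.0000 0.0000 2.0000]
Step 1: x=[4.1200 10.9600 16.9200 21.4200] v=[0.6000 -0.2000 -0.4000 2.1000]
Step 2: x=[4.3488 10.8848 16.7816 21.8500] v=[1.1440 -0.3760 -0.6920 2.1500]
Step 3: x=[4.6651 10.7840 16.6101 22.2786] v=[1.5814 -0.5038 -0.8577 2.1432]
Step 4: x=[5.0395 10.6715 16.4323 22.6939] v=[1.8722 -0.5624 -0.8892 2.0763]
Step 5: x=[5.4376 10.5642 16.2745 23.0839] v=[1.9907 -0.5366 -0.7890 1.9501]
Step 6: x=[5.8233 10.4802 16.1607 23.4377] v=[1.9285 -0.4199 -0.5692 1.7692]
Max displacement = 3.4377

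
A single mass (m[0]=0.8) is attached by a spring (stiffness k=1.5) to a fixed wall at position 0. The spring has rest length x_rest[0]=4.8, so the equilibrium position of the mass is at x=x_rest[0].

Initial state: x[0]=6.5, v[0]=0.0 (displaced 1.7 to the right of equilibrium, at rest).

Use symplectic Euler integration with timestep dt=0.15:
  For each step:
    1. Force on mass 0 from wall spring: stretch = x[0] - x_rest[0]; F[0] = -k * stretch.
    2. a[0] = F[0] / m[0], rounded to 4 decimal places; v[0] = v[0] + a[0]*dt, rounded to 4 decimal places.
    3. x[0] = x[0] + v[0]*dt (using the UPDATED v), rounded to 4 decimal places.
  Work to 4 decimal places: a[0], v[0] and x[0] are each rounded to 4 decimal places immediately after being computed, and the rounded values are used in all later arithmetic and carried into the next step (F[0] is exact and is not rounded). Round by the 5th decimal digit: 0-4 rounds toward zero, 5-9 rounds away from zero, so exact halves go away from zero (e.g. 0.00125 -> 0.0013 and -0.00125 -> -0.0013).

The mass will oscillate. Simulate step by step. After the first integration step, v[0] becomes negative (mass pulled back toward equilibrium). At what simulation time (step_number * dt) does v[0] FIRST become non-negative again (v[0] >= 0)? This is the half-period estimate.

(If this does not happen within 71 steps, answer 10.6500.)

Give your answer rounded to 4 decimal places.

Step 0: x=[6.5000] v=[0.0000]
Step 1: x=[6.4283] v=[-0.4781]
Step 2: x=[6.2879] v=[-0.9361]
Step 3: x=[6.0847] v=[-1.3546]
Step 4: x=[5.8273] v=[-1.7159]
Step 5: x=[5.5266] v=[-2.0048]
Step 6: x=[5.1952] v=[-2.2092]
Step 7: x=[4.8471] v=[-2.3204]
Step 8: x=[4.4971] v=[-2.3336]
Step 9: x=[4.1598] v=[-2.2484]
Step 10: x=[3.8496] v=[-2.0683]
Step 11: x=[3.5795] v=[-1.8010]
Step 12: x=[3.3608] v=[-1.4577]
Step 13: x=[3.2029] v=[-1.0529]
Step 14: x=[3.1123] v=[-0.6037]
Step 15: x=[3.0930] v=[-0.1290]
Step 16: x=[3.1457] v=[0.3511]
First v>=0 after going negative at step 16, time=2.4000

Answer: 2.4000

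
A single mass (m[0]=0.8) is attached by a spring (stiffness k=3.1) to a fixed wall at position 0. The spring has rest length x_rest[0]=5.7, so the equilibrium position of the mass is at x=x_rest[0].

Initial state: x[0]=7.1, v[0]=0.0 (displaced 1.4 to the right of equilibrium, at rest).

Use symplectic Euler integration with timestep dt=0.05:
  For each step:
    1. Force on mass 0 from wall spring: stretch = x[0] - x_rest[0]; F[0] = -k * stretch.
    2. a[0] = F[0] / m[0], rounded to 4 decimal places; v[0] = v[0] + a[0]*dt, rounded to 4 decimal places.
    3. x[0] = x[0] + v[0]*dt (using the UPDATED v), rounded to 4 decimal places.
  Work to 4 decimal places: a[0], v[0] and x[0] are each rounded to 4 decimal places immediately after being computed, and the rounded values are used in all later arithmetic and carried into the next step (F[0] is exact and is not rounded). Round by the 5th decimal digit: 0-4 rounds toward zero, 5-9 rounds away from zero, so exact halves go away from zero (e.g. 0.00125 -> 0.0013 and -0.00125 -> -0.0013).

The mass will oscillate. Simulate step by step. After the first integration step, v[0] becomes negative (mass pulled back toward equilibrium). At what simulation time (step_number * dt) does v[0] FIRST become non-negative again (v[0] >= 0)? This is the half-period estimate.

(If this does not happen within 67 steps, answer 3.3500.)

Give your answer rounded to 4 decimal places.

Step 0: x=[7.1000] v=[0.0000]
Step 1: x=[7.0864] v=[-0.2713]
Step 2: x=[7.0594] v=[-0.5399]
Step 3: x=[7.0192] v=[-0.8033]
Step 4: x=[6.9663] v=[-1.0589]
Step 5: x=[6.9011] v=[-1.3042]
Step 6: x=[6.8243] v=[-1.5369]
Step 7: x=[6.7366] v=[-1.7547]
Step 8: x=[6.6388] v=[-1.9555]
Step 9: x=[6.5319] v=[-2.1374]
Step 10: x=[6.4170] v=[-2.2986]
Step 11: x=[6.2951] v=[-2.4375]
Step 12: x=[6.1675] v=[-2.5528]
Step 13: x=[6.0353] v=[-2.6434]
Step 14: x=[5.8999] v=[-2.7084]
Step 15: x=[5.7625] v=[-2.7471]
Step 16: x=[5.6245] v=[-2.7592]
Step 17: x=[5.4873] v=[-2.7446]
Step 18: x=[5.3521] v=[-2.7034]
Step 19: x=[5.2203] v=[-2.6360]
Step 20: x=[5.0931] v=[-2.5431]
Step 21: x=[4.9718] v=[-2.4255]
Step 22: x=[4.8576] v=[-2.2844]
Step 23: x=[4.7515] v=[-2.1212]
Step 24: x=[4.6546] v=[-1.9374]
Step 25: x=[4.5679] v=[-1.7349]
Step 26: x=[4.4921] v=[-1.5156]
Step 27: x=[4.4280] v=[-1.2816]
Step 28: x=[4.3762] v=[-1.0352]
Step 29: x=[4.3373] v=[-0.7787]
Step 30: x=[4.3116] v=[-0.5147]
Step 31: x=[4.2993] v=[-0.2457]
Step 32: x=[4.3006] v=[0.0257]
First v>=0 after going negative at step 32, time=1.6000

Answer: 1.6000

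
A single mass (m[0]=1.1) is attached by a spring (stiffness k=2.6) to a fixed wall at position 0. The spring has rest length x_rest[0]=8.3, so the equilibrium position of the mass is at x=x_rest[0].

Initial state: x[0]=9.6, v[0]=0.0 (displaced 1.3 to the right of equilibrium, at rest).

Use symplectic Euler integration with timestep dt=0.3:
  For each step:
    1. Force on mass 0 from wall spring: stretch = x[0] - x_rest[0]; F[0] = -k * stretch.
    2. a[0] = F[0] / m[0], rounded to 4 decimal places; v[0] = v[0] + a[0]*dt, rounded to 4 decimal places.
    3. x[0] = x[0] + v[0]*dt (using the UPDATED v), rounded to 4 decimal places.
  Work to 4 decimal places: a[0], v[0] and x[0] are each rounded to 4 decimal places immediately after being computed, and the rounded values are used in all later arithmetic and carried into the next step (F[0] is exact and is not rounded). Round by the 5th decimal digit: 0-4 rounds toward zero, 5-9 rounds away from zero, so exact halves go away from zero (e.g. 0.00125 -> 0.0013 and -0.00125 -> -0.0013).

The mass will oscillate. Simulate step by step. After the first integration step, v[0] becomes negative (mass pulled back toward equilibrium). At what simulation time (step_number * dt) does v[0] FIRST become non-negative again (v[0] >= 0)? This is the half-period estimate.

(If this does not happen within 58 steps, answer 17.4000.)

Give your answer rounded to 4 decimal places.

Answer: 2.1000

Derivation:
Step 0: x=[9.6000] v=[0.0000]
Step 1: x=[9.3235] v=[-0.9218]
Step 2: x=[8.8292] v=[-1.6476]
Step 3: x=[8.2224] v=[-2.0228]
Step 4: x=[7.6321] v=[-1.9678]
Step 5: x=[7.1838] v=[-1.4942]
Step 6: x=[6.9730] v=[-0.7027]
Step 7: x=[7.0445] v=[0.2383]
First v>=0 after going negative at step 7, time=2.1000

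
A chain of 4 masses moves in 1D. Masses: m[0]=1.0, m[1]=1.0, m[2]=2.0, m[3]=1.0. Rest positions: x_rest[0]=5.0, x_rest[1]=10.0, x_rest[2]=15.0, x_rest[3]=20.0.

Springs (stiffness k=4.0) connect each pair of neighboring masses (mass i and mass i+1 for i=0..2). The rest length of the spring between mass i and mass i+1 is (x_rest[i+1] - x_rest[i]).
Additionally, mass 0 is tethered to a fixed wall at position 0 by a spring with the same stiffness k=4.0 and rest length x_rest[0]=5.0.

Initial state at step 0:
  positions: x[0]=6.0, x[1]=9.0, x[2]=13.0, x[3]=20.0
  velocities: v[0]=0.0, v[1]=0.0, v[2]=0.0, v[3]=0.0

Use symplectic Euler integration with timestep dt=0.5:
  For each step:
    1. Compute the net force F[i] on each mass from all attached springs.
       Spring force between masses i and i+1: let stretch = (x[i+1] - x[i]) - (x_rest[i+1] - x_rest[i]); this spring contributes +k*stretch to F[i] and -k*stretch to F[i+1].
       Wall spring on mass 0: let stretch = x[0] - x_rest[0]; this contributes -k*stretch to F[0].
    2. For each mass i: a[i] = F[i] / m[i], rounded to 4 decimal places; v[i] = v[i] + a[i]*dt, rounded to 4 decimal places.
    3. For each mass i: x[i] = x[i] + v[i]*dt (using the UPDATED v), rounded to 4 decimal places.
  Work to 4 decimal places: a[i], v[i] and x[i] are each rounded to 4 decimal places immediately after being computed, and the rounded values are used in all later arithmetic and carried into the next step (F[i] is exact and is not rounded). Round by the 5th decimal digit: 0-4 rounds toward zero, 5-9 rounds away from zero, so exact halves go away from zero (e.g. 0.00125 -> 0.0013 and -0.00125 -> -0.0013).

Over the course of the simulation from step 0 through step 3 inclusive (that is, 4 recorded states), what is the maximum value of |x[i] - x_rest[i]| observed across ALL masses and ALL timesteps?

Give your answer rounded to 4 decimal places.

Step 0: x=[6.0000 9.0000 13.0000 20.0000] v=[0.0000 0.0000 0.0000 0.0000]
Step 1: x=[3.0000 10.0000 14.5000 18.0000] v=[-6.0000 2.0000 3.0000 -4.0000]
Step 2: x=[4.0000 8.5000 15.5000 17.5000] v=[2.0000 -3.0000 2.0000 -1.0000]
Step 3: x=[5.5000 9.5000 14.0000 20.0000] v=[3.0000 2.0000 -3.0000 5.0000]
Max displacement = 2.5000

Answer: 2.5000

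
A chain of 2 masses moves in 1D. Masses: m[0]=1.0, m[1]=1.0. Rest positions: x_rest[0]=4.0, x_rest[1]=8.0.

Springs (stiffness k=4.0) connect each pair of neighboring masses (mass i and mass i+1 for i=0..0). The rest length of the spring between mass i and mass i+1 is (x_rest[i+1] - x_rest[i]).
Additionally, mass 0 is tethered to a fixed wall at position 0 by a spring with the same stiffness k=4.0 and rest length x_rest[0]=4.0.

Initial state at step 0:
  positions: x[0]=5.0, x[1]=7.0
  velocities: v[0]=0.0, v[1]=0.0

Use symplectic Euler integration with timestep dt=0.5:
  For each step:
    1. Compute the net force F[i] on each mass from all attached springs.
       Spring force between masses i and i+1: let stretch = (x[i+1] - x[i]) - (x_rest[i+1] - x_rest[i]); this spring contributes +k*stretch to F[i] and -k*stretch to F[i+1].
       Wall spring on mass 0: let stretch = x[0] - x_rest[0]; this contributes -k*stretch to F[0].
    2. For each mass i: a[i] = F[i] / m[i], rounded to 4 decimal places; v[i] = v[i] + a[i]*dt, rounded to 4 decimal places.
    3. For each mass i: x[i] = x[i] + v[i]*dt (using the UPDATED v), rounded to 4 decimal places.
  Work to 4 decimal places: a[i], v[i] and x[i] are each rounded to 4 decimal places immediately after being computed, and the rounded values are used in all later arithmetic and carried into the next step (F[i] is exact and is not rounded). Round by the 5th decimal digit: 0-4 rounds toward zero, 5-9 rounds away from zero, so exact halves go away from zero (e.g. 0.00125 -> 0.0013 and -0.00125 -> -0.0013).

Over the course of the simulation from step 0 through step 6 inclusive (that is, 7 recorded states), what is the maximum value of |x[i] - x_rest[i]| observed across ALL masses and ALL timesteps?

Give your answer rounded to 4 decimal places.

Answer: 2.0000

Derivation:
Step 0: x=[5.0000 7.0000] v=[0.0000 0.0000]
Step 1: x=[2.0000 9.0000] v=[-6.0000 4.0000]
Step 2: x=[4.0000 8.0000] v=[4.0000 -2.0000]
Step 3: x=[6.0000 7.0000] v=[4.0000 -2.0000]
Step 4: x=[3.0000 9.0000] v=[-6.0000 4.0000]
Step 5: x=[3.0000 9.0000] v=[0.0000 0.0000]
Step 6: x=[6.0000 7.0000] v=[6.0000 -4.0000]
Max displacement = 2.0000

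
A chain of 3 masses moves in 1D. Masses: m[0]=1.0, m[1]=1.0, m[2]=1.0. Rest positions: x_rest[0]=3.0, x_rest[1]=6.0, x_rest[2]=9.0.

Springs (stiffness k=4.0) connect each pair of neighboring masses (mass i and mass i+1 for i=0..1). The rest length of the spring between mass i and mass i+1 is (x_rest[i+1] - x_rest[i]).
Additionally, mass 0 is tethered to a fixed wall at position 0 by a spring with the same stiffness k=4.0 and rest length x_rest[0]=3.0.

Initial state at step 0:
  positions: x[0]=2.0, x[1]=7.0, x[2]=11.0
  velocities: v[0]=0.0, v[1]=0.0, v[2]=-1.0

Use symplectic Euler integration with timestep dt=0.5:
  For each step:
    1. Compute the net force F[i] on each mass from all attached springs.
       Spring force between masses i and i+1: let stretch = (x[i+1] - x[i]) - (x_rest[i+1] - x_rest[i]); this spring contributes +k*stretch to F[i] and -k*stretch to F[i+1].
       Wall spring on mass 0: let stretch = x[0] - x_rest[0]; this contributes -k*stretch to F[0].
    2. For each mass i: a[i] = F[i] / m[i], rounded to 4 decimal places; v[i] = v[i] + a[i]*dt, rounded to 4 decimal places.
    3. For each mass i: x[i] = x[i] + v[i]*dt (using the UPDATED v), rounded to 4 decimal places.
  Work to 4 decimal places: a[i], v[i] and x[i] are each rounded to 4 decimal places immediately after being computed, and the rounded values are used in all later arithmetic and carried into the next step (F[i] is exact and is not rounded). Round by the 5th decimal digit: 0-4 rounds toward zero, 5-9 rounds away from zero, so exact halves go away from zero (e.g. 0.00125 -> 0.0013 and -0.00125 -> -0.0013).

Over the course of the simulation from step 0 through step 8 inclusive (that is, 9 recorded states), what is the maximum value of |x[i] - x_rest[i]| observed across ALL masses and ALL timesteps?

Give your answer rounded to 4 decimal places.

Step 0: x=[2.0000 7.0000 11.0000] v=[0.0000 0.0000 -1.0000]
Step 1: x=[5.0000 6.0000 9.5000] v=[6.0000 -2.0000 -3.0000]
Step 2: x=[4.0000 7.5000 7.5000] v=[-2.0000 3.0000 -4.0000]
Step 3: x=[2.5000 5.5000 8.5000] v=[-3.0000 -4.0000 2.0000]
Step 4: x=[1.5000 3.5000 9.5000] v=[-2.0000 -4.0000 2.0000]
Step 5: x=[1.0000 5.5000 7.5000] v=[-1.0000 4.0000 -4.0000]
Step 6: x=[4.0000 5.0000 6.5000] v=[6.0000 -1.0000 -2.0000]
Step 7: x=[4.0000 5.0000 7.0000] v=[0.0000 0.0000 1.0000]
Step 8: x=[1.0000 6.0000 8.5000] v=[-6.0000 2.0000 3.0000]
Max displacement = 2.5000

Answer: 2.5000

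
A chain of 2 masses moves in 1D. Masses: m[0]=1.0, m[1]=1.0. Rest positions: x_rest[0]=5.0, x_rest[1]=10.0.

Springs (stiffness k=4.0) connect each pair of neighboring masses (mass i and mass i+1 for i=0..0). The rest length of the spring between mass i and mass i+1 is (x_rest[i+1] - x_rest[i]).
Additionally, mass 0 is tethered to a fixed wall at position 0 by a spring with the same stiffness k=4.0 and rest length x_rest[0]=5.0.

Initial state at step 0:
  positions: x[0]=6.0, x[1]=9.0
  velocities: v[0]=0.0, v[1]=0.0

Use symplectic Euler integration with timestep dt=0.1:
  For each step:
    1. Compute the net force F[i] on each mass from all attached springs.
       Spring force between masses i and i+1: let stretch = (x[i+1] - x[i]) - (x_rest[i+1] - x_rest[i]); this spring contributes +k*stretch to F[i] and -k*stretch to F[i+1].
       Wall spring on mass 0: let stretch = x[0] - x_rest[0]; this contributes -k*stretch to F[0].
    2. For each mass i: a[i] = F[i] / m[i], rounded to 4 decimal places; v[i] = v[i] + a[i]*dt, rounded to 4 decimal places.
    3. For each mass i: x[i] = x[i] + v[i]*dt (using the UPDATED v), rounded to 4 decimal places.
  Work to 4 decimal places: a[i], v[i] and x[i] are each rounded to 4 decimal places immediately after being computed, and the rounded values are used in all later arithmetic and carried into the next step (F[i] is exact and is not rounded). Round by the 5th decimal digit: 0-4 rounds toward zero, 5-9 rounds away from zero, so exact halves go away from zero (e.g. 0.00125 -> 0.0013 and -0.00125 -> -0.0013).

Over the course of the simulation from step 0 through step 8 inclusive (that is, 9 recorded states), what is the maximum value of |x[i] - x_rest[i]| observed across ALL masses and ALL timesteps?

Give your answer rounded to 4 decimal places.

Answer: 1.1874

Derivation:
Step 0: x=[6.0000 9.0000] v=[0.0000 0.0000]
Step 1: x=[5.8800 9.0800] v=[-1.2000 0.8000]
Step 2: x=[5.6528 9.2320] v=[-2.2720 1.5200]
Step 3: x=[5.3427 9.4408] v=[-3.1014 2.0883]
Step 4: x=[4.9828 9.6857] v=[-3.5992 2.4491]
Step 5: x=[4.6117 9.9425] v=[-3.7112 2.5679]
Step 6: x=[4.2693 10.1861] v=[-3.4236 2.4356]
Step 7: x=[3.9928 10.3930] v=[-2.7646 2.0689]
Step 8: x=[3.8126 10.5439] v=[-1.8016 1.5088]
Max displacement = 1.1874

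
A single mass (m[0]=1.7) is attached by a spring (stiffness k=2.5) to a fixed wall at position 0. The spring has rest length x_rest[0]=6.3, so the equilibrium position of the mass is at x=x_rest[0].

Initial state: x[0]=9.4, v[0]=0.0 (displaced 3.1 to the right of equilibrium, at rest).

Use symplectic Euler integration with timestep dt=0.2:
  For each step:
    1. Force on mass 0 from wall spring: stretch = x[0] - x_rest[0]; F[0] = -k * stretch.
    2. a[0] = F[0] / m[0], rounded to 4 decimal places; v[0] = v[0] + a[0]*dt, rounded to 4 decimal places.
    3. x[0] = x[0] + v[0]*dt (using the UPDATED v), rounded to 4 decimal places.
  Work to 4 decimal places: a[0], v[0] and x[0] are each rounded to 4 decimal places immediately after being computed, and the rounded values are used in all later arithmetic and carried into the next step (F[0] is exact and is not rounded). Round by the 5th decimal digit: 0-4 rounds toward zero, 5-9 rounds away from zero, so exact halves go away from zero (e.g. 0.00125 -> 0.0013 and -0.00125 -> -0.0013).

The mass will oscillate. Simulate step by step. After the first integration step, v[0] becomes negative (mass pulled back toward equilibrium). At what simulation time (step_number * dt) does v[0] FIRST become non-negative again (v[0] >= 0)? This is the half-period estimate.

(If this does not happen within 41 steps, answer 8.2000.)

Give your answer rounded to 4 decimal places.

Step 0: x=[9.4000] v=[0.0000]
Step 1: x=[9.2176] v=[-0.9118]
Step 2: x=[8.8636] v=[-1.7699]
Step 3: x=[8.3588] v=[-2.5239]
Step 4: x=[7.7329] v=[-3.1294]
Step 5: x=[7.0227] v=[-3.5508]
Step 6: x=[6.2700] v=[-3.7634]
Step 7: x=[5.5191] v=[-3.7546]
Step 8: x=[4.8141] v=[-3.5249]
Step 9: x=[4.1965] v=[-3.0879]
Step 10: x=[3.7027] v=[-2.4692]
Step 11: x=[3.3616] v=[-1.7053]
Step 12: x=[3.1934] v=[-0.8411]
Step 13: x=[3.2079] v=[0.0726]
First v>=0 after going negative at step 13, time=2.6000

Answer: 2.6000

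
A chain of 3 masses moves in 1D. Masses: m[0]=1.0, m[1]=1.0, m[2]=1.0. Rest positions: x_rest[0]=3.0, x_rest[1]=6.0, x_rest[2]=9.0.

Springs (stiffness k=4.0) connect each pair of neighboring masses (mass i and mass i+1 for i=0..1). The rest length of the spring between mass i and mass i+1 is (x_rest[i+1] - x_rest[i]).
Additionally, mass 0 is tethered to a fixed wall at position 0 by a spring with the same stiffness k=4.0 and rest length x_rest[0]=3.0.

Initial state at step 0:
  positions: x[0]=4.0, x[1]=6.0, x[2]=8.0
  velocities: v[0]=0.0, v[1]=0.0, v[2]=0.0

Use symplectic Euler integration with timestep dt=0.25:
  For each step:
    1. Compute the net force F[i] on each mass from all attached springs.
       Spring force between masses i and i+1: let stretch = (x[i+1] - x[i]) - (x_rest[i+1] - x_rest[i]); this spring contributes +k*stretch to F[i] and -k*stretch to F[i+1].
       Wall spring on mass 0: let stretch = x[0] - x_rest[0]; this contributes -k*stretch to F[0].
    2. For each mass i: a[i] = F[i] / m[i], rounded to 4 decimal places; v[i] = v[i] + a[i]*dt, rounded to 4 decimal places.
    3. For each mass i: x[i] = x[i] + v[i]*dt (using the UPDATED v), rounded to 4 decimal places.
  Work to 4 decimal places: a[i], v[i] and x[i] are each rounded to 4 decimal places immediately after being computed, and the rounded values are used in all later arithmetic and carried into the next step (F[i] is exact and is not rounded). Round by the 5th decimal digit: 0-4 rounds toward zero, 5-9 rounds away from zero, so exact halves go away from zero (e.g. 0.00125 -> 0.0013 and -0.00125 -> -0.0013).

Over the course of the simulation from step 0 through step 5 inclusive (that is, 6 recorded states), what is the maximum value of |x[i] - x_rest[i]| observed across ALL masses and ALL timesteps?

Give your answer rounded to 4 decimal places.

Step 0: x=[4.0000 6.0000 8.0000] v=[0.0000 0.0000 0.0000]
Step 1: x=[3.5000 6.0000 8.2500] v=[-2.0000 0.0000 1.0000]
Step 2: x=[2.7500 5.9375 8.6875] v=[-3.0000 -0.2500 1.7500]
Step 3: x=[2.1094 5.7656 9.1875] v=[-2.5625 -0.6875 2.0000]
Step 4: x=[1.8555 5.5352 9.5820] v=[-1.0157 -0.9218 1.5781]
Step 5: x=[2.0576 5.3965 9.7148] v=[0.8085 -0.5547 0.5313]
Max displacement = 1.1445

Answer: 1.1445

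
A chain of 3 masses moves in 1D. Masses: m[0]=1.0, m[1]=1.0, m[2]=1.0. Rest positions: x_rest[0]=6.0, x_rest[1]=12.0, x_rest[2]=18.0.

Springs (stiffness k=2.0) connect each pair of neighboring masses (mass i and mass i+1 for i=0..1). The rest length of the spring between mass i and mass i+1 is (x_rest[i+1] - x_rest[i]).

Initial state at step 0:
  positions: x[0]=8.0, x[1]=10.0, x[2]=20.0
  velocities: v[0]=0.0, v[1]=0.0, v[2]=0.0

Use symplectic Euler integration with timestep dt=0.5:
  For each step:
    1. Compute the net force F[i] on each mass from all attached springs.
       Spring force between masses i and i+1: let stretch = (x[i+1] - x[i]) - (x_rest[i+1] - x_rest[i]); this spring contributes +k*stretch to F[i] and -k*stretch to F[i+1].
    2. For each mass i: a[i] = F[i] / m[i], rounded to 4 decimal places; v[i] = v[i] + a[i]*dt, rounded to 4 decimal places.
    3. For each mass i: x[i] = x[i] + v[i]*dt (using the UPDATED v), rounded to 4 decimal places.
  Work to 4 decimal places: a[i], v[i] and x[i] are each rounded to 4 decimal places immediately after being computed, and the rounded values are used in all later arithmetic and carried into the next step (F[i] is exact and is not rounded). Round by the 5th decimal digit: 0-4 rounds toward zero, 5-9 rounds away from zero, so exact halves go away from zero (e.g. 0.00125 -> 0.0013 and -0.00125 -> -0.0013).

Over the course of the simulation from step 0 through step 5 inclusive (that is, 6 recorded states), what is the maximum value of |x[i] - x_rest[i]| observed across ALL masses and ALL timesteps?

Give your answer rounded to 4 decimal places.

Step 0: x=[8.0000 10.0000 20.0000] v=[0.0000 0.0000 0.0000]
Step 1: x=[6.0000 14.0000 18.0000] v=[-4.0000 8.0000 -4.0000]
Step 2: x=[5.0000 16.0000 17.0000] v=[-2.0000 4.0000 -2.0000]
Step 3: x=[6.5000 13.0000 18.5000] v=[3.0000 -6.0000 3.0000]
Step 4: x=[8.2500 9.5000 20.2500] v=[3.5000 -7.0000 3.5000]
Step 5: x=[7.6250 10.7500 19.6250] v=[-1.2500 2.5000 -1.2500]
Max displacement = 4.0000

Answer: 4.0000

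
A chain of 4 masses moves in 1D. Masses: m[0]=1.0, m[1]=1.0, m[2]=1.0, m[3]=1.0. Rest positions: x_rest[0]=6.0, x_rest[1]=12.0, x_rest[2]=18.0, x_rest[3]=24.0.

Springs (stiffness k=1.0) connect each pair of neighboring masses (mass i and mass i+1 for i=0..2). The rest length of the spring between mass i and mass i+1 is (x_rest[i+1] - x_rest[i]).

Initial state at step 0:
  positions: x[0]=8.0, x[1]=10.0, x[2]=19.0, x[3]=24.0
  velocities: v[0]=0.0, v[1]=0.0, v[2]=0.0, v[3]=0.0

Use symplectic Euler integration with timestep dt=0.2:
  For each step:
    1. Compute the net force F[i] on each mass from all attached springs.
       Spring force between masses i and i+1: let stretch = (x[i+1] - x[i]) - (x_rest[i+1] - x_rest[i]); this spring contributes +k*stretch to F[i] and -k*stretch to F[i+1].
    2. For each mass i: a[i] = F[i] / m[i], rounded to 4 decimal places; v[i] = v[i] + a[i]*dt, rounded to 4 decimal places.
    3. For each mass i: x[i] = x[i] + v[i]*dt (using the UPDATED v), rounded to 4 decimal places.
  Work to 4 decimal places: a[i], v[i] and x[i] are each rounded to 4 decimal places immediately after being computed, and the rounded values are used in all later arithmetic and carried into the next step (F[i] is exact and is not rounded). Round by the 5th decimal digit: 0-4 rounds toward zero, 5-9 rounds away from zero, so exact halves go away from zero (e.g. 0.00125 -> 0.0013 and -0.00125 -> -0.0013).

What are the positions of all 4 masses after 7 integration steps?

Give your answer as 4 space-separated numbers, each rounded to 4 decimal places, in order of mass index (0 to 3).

Step 0: x=[8.0000 10.0000 19.0000 24.0000] v=[0.0000 0.0000 0.0000 0.0000]
Step 1: x=[7.8400 10.2800 18.8400 24.0400] v=[-0.8000 1.4000 -0.8000 0.2000]
Step 2: x=[7.5376 10.8048 18.5456 24.1120] v=[-1.5120 2.6240 -1.4720 0.3600]
Step 3: x=[7.1259 11.5085 18.1642 24.2013] v=[-2.0586 3.5187 -1.9069 0.4467]
Step 4: x=[6.6495 12.3032 17.7581 24.2892] v=[-2.3821 3.9733 -2.0306 0.4393]
Step 5: x=[6.1592 13.0899 17.3950 24.3558] v=[-2.4514 3.9335 -1.8154 0.3331]
Step 6: x=[5.7061 13.7716 17.1381 24.3840] v=[-2.2653 3.4084 -1.2843 0.1409]
Step 7: x=[5.3357 14.2653 17.0364 24.3623] v=[-1.8522 2.4686 -0.5084 -0.1083]

Answer: 5.3357 14.2653 17.0364 24.3623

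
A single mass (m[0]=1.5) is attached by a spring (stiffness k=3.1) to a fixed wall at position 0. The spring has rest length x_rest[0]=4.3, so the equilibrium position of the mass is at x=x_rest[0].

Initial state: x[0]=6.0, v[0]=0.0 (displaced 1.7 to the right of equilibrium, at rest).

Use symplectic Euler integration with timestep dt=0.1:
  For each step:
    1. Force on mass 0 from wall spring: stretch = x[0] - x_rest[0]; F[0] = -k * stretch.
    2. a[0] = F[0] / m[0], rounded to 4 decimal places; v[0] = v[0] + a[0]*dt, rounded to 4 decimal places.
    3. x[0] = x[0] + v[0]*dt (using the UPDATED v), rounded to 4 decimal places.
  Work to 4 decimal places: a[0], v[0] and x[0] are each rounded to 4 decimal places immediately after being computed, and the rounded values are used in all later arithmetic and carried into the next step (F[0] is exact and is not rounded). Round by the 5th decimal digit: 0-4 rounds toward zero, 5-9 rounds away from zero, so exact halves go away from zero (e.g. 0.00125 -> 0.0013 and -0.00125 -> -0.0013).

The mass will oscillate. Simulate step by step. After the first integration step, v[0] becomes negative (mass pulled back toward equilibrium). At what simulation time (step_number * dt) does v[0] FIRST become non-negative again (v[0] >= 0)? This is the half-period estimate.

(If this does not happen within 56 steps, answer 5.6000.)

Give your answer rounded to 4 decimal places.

Step 0: x=[6.0000] v=[0.0000]
Step 1: x=[5.9649] v=[-0.3513]
Step 2: x=[5.8954] v=[-0.6954]
Step 3: x=[5.7929] v=[-1.0251]
Step 4: x=[5.6595] v=[-1.3336]
Step 5: x=[5.4980] v=[-1.6146]
Step 6: x=[5.3118] v=[-1.8622]
Step 7: x=[5.1047] v=[-2.0713]
Step 8: x=[4.8809] v=[-2.2376]
Step 9: x=[4.6451] v=[-2.3577]
Step 10: x=[4.4022] v=[-2.4290]
Step 11: x=[4.1572] v=[-2.4501]
Step 12: x=[3.9151] v=[-2.4206]
Step 13: x=[3.6810] v=[-2.3411]
Step 14: x=[3.4597] v=[-2.2132]
Step 15: x=[3.2558] v=[-2.0395]
Step 16: x=[3.0734] v=[-1.8237]
Step 17: x=[2.9164] v=[-1.5702]
Step 18: x=[2.7880] v=[-1.2843]
Step 19: x=[2.6908] v=[-0.9718]
Step 20: x=[2.6269] v=[-0.6392]
Step 21: x=[2.5976] v=[-0.2934]
Step 22: x=[2.6034] v=[0.0584]
First v>=0 after going negative at step 22, time=2.2000

Answer: 2.2000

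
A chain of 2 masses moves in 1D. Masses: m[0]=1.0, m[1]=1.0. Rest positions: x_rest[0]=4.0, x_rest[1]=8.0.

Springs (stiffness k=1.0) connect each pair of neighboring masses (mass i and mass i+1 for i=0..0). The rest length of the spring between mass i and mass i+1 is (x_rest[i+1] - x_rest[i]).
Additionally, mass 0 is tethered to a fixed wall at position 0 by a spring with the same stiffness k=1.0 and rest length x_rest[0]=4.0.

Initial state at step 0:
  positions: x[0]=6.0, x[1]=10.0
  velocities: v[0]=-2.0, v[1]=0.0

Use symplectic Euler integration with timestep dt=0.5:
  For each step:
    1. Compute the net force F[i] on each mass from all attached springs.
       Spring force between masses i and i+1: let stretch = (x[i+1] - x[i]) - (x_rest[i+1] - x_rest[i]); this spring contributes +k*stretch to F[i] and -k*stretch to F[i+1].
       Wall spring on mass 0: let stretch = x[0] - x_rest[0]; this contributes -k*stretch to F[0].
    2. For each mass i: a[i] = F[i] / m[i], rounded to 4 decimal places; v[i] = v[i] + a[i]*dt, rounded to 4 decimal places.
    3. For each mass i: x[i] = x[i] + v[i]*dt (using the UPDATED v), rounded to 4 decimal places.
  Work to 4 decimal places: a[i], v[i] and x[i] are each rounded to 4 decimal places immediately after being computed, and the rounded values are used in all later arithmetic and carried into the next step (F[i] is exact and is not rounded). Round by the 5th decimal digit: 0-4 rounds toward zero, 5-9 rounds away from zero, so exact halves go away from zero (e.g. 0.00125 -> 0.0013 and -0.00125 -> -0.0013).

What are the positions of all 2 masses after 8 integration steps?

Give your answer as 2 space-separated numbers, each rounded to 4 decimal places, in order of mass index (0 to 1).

Answer: 2.2230 4.9905

Derivation:
Step 0: x=[6.0000 10.0000] v=[-2.0000 0.0000]
Step 1: x=[4.5000 10.0000] v=[-3.0000 0.0000]
Step 2: x=[3.2500 9.6250] v=[-2.5000 -0.7500]
Step 3: x=[2.7813 8.6563] v=[-0.9375 -1.9375]
Step 4: x=[3.0860 7.2188] v=[0.6094 -2.8750]
Step 5: x=[3.6524 5.7481] v=[1.1328 -2.9414]
Step 6: x=[3.8297 4.7535] v=[0.3545 -1.9893]
Step 7: x=[3.2805 4.5279] v=[-1.0985 -0.4512]
Step 8: x=[2.2230 4.9905] v=[-2.1151 0.9251]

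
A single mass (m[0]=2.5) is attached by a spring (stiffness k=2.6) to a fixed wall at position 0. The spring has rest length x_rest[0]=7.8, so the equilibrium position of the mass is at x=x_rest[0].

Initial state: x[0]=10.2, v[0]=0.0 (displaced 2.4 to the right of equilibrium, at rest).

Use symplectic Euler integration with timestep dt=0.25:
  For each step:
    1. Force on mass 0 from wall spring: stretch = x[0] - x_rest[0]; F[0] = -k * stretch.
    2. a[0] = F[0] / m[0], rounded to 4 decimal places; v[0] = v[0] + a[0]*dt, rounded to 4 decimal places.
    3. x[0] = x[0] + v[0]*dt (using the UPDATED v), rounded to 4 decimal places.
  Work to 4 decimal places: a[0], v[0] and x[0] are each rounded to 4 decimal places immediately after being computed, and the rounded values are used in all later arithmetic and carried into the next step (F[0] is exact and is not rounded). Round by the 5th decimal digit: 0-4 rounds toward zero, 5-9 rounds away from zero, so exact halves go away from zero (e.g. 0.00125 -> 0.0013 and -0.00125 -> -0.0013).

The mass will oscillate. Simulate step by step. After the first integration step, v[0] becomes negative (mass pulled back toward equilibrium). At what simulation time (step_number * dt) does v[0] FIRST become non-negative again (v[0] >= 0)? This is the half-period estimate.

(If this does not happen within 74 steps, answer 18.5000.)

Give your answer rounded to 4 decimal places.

Step 0: x=[10.2000] v=[0.0000]
Step 1: x=[10.0440] v=[-0.6240]
Step 2: x=[9.7421] v=[-1.2075]
Step 3: x=[9.3140] v=[-1.7125]
Step 4: x=[8.7875] v=[-2.1062]
Step 5: x=[8.1968] v=[-2.3630]
Step 6: x=[7.5803] v=[-2.4662]
Step 7: x=[6.9780] v=[-2.4091]
Step 8: x=[6.4292] v=[-2.1954]
Step 9: x=[5.9695] v=[-1.8390]
Step 10: x=[5.6287] v=[-1.3631]
Step 11: x=[5.4291] v=[-0.7986]
Step 12: x=[5.3836] v=[-0.1822]
Step 13: x=[5.4951] v=[0.4461]
First v>=0 after going negative at step 13, time=3.2500

Answer: 3.2500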